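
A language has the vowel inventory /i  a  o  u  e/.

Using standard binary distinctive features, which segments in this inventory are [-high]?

The feature [high] marks segments produced with the tongue body raised. In this inventory /a, o, e/ lack that property, so they are [-high]; /i, u/ are [+high].

a, o, e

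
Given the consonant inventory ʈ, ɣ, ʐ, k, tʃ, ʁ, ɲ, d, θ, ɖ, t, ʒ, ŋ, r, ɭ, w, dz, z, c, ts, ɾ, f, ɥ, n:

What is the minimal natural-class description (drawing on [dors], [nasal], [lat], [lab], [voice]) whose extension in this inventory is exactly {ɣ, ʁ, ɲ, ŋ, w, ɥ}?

/ɣ, ʁ, ɲ, ŋ, w, ɥ/ are all [+voice], [+dorsal], and no other segment in the inventory matches both values. Dropping any one of them over-generates: [+dorsal] alone would also admit /k, c/; [+voice] alone would also admit /ʐ, d, ɖ, ʒ, …/. No other single listed feature picks out exactly this set either, so fewer than two features will not do.

[+voice, +dors]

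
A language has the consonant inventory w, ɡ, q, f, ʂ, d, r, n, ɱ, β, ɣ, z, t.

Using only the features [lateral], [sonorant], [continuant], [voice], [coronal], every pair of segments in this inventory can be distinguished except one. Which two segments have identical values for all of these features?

β, ɣ

On the given features, /β/ and /ɣ/ have an identical profile: [−lateral], [−sonorant], [+continuant], [+voice], [−coronal]. No other two segments in the inventory coincide on all 5 features. (They do differ in [labial] and [dorsal], which are not among the given features.)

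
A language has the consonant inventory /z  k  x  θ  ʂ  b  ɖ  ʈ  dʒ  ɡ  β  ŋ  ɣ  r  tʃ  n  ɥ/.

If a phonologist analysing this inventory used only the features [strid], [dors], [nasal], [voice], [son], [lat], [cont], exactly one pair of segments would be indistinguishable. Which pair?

ɖ, b

On the given features, /ɖ/ and /b/ have an identical profile: [-strident], [-dorsal], [-nasal], [+voice], [-sonorant], [-lateral], [-continuant]. No other two segments in the inventory coincide on all 7 features. (They do differ in [labial] and [coronal], which are not among the given features.)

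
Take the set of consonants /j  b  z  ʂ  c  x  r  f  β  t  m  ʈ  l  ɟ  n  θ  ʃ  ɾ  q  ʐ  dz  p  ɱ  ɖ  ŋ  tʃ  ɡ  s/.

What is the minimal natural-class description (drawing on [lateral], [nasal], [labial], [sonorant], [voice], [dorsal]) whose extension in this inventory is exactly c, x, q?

[−voice, +dorsal]

Every target segment is [−voice], [+dorsal]; each remaining inventory member fails at least one of these. Each conjunct is needed — [+dorsal] alone would also admit /j, ɟ, ŋ, ɡ/; [−voice] alone would also admit /ʂ, f, t, ʈ, …/ — and no other single listed feature has exactly this extension, so two is the minimum.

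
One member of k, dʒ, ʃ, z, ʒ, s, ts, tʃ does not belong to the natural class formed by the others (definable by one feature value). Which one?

/ʃ, dʒ, z, tʃ, ts, ʒ, s/ are all [+strident], but /k/ (voiceless velar stop) is [-strident]. No other single segment can be removed to leave a set sharing one feature value that the removed segment lacks, so /k/ is the odd one out.

k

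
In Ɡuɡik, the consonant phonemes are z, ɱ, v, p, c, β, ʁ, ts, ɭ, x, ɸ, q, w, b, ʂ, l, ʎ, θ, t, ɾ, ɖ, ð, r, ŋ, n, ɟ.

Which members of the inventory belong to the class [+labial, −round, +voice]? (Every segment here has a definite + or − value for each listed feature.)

Among the inventory, the [+labial] segments are /ɱ, v, p, β, ɸ, w, b/.
Of those, [−round] gives /ɱ, v, p, β, ɸ, b/.
Within that set, [+voice] leaves /ɱ, v, β, b/.

ɱ, v, β, b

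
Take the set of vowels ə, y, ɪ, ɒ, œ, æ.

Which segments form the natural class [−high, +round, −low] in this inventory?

œ

Checking each segment against [−high], [+round], [−low]: /œ/ (mid front rounded lax vowel) satisfies every feature; every other segment in the inventory fails at least one.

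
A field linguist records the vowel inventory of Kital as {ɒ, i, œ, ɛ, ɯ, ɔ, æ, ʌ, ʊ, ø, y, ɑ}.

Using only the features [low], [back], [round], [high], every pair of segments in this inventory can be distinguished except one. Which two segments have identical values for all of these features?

/œ/ (mid front rounded lax vowel) and /ø/ (mid front rounded tense vowel) are both [-low], [-back], [+round], [-high], so none of the listed features separates them. (They do differ in [tense], which is not among the given features.) Every other pair in the inventory differs on at least one listed feature.

œ, ø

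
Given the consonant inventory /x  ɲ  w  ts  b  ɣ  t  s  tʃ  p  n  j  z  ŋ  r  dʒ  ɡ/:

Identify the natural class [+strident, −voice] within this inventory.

ts, s, tʃ

Checking each segment against [+strident], [−voice]: /ts/ (voiceless alveolar affricate), /s/ (voiceless alveolar fricative), /tʃ/ (voiceless postalveolar affricate) satisfy every feature; every other segment in the inventory fails at least one.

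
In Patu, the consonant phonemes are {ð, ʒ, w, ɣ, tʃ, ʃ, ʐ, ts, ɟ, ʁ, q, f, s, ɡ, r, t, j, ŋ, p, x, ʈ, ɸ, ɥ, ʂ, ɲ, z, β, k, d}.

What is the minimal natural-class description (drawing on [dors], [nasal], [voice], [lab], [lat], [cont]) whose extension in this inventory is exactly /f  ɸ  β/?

Every target segment is [+continuant], [+labial], [-dorsal]; each remaining inventory member fails at least one of these. Each conjunct is needed — [+labial, -dorsal] alone would also admit /p/; [+continuant, -dorsal] alone would also admit /ð, ʒ, ʃ, ʐ, …/; [+continuant, +labial] alone would also admit /w, ɥ/ — and no other combination of two listed features has exactly this extension, so three is the minimum.

[+cont, +lab, -dors]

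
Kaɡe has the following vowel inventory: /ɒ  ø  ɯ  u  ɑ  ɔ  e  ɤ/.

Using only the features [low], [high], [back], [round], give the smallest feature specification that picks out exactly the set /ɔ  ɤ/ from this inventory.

Every target segment is [−high], [−low], [+back]; each remaining inventory member fails at least one of these. Each conjunct is needed — [−low, +back] alone would also admit /ɯ, u/; [−high, +back] alone would also admit /ɒ, ɑ/; [−high, −low] alone would also admit /ø, e/ — and no other combination of two listed features has exactly this extension, so three is the minimum.

[−high, −low, +back]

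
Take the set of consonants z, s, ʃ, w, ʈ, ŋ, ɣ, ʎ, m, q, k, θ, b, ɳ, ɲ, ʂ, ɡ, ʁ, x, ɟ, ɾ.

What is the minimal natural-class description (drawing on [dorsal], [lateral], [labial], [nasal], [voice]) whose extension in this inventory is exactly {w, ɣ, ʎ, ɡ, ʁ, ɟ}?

[+voice, -nasal, +dorsal]

/w, ɣ, ʎ, ɡ, ʁ, ɟ/ are all [+voice], [-nasal], [+dorsal], and no other segment in the inventory matches all three values. Dropping any one of them over-generates: [-nasal, +dorsal] alone would also admit /q, k, x/; [+voice, +dorsal] alone would also admit /ŋ, ɲ/; [+voice, -nasal] alone would also admit /z, b, ɾ/. No other combination of two listed features picks out exactly this set either, so fewer than three features will not do.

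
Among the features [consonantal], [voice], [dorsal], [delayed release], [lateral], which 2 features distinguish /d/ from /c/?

The two segments share [+consonantal], [−delayed release], [−lateral]. The only features from the list on which they differ: /d/ is [+voice] while /c/ is [−voice]; /d/ is [−dorsal] while /c/ is [+dorsal].

[voice], [dorsal]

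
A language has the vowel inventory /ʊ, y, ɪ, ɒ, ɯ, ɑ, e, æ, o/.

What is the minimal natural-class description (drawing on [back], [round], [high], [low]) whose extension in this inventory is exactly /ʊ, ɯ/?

Every target segment is [+high], [+back]; each remaining inventory member fails at least one of these. Each conjunct is needed — [+back] alone would also admit /ɒ, ɑ, o/; [+high] alone would also admit /y, ɪ/ — and no other single listed feature has exactly this extension, so two is the minimum.

[+high, +back]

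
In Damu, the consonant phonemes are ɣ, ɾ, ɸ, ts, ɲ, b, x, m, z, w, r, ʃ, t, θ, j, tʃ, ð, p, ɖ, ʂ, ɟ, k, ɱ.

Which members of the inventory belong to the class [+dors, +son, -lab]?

Eliminate segments failing any feature: /ɣ, x, ɟ, k/ are [-sonorant]; /ɾ, ɸ, ts, b, m, z, r, ʃ, t, θ, tʃ, ð, p, ɖ, ʂ, ɱ/ are [-dorsal]; /w/ is [+labial]. The remaining /ɲ, j/ satisfy [+dorsal], [+sonorant], [-labial].

ɲ, j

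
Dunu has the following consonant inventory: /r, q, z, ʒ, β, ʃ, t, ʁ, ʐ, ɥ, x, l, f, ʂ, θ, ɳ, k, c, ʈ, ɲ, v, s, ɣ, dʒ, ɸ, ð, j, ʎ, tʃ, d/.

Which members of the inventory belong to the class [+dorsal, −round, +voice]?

Checking each segment against [+dorsal], [−round], [+voice]: /ʁ/ (voiced uvular fricative), /ɲ/ (palatal nasal), /ɣ/ (voiced velar fricative), /j/ (palatal glide), /ʎ/ (palatal lateral approximant) satisfy every feature; every other segment in the inventory fails at least one.

ʁ, ɲ, ɣ, j, ʎ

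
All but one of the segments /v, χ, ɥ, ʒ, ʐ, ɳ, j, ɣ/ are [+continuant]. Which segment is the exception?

/ɣ, v, j, χ, ɥ, ʒ, ʐ/ are all [+continuant]; /ɳ/ (retroflex nasal) is [−continuant].

ɳ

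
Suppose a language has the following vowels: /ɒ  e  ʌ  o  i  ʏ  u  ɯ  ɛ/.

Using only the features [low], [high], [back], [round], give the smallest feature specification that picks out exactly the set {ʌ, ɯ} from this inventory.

Every target segment is [+back], [−round]; each remaining inventory member fails at least one of these. Each conjunct is needed — [−round] alone would also admit /e, i, ɛ/; [+back] alone would also admit /ɒ, o, u/ — and no other single listed feature has exactly this extension, so two is the minimum.

[+back, −round]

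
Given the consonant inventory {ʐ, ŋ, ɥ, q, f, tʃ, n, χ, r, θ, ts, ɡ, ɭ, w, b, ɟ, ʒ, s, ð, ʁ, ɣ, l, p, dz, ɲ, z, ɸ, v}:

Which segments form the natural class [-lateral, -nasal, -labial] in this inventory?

ʐ, q, tʃ, χ, r, θ, ts, ɡ, ɟ, ʒ, s, ð, ʁ, ɣ, dz, z

Checking each segment against [-lateral], [-nasal], [-labial]: /ʐ/ (voiced retroflex fricative), /q/ (voiceless uvular stop), /tʃ/ (voiceless postalveolar affricate), /χ/ (voiceless uvular fricative), /r/ (alveolar trill), /θ/ (voiceless dental fricative), among others, satisfy every feature; every other segment in the inventory fails at least one.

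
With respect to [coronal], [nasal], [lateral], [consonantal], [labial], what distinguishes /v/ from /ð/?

[labial], [coronal]

/v/ (voiced labiodental fricative) and /ð/ (voiced dental fricative) agree on [−nasal], [−lateral], [+consonantal]. They differ on [labial] (/v/ [+], /ð/ [−]), [coronal] (/v/ [−], /ð/ [+]).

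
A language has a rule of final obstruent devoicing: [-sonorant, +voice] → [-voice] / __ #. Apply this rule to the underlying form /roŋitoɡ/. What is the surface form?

[roŋitok]

/ɡ/ satisfies [-sonorant, +voice] and sits in __ #. The [-voice] counterpart of the voiced velar stop is /k/. Other segments in /roŋitoɡ/ either fail the structural description or are not in the environment, so the surface form is [roŋitok].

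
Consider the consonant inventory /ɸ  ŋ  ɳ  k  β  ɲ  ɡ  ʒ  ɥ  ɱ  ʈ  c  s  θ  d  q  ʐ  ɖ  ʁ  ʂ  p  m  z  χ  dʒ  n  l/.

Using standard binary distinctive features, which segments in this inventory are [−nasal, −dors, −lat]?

Checking each segment against [−nasal], [−dorsal], [−lateral]: /ɸ/ (voiceless bilabial fricative), /β/ (voiced bilabial fricative), /ʒ/ (voiced postalveolar fricative), /ʈ/ (voiceless retroflex stop), /s/ (voiceless alveolar fricative), /θ/ (voiceless dental fricative), among others, satisfy every feature; every other segment in the inventory fails at least one.

ɸ, β, ʒ, ʈ, s, θ, d, ʐ, ɖ, ʂ, p, z, dʒ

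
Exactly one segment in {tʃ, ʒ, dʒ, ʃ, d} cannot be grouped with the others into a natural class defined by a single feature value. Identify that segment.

/tʃ, dʒ, ʒ, ʃ/ are all [-anterior], but /d/ (voiced alveolar stop) is [+anterior]. No other single segment can be removed to leave a set sharing one feature value that the removed segment lacks, so /d/ is the odd one out.

d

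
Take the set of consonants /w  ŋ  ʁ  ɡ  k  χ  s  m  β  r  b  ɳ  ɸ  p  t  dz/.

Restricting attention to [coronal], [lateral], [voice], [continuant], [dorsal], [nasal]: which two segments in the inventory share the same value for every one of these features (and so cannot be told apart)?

w, ʁ

Both /w/ and /ʁ/ are [−coronal], [−lateral], [+voice], [+continuant], [+dorsal], [−nasal]. Since the list omits [labial], [round] and [high] — which do distinguish the labial-velar glide from the voiced uvular fricative — this pair collapses; all other pairs remain distinct.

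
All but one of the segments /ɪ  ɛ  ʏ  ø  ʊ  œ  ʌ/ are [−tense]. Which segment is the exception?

ø

/œ, ʌ, ʏ, ɪ, ɛ, ʊ/ are all [−tense]; /ø/ (mid front rounded tense vowel) is [+tense].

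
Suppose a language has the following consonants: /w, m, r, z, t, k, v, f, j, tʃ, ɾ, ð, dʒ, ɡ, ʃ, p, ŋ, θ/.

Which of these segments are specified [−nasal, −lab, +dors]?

k, j, ɡ

Among the inventory, the [−nasal] segments are /w, r, z, t, k, v, f, j, tʃ, ɾ, ð, dʒ, ɡ, ʃ, p, θ/.
Within that set, [−labial] gives /r, z, t, k, j, tʃ, ɾ, ð, dʒ, ɡ, ʃ, θ/.
Within that set, [+dorsal] leaves /k, j, ɡ/.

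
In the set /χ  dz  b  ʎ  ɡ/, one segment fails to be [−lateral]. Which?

ʎ

/ɡ, dz, χ, b/ are all [−lateral]; /ʎ/ (palatal lateral approximant) is [+lateral].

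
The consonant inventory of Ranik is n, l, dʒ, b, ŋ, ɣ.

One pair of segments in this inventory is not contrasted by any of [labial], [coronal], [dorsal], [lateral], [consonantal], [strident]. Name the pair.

ŋ, ɣ

Both /ŋ/ and /ɣ/ are [−labial], [−coronal], [+dorsal], [−lateral], [+consonantal], [−strident]. Since the list omits [sonorant], [nasal] and [continuant] — which do distinguish the velar nasal from the voiced velar fricative — this pair collapses; all other pairs remain distinct.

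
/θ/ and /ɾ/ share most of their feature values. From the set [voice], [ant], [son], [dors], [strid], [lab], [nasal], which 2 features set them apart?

[sonorant], [voice]

/θ/ is the voiceless dental fricative and /ɾ/ is the alveolar tap. Both are [+anterior], [-dorsal], [-strident], [-labial], [-nasal]. /θ/ is [-sonorant] while /ɾ/ is [+sonorant]; /θ/ is [-voice] while /ɾ/ is [+voice], so the distinguishing features are [sonorant], [voice].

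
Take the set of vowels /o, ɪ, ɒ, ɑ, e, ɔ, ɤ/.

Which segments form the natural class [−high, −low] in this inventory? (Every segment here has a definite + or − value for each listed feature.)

Among the inventory, the [−high] segments are /o, ɒ, ɑ, e, ɔ, ɤ/.
Among these, [−low] leaves /o, e, ɔ, ɤ/.

o, e, ɔ, ɤ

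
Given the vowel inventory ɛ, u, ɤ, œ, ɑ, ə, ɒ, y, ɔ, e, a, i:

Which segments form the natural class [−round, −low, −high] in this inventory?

ɛ, ɤ, ə, e

Checking each segment against [−round], [−low], [−high]: /ɛ/ (mid front unrounded lax vowel), /ɤ/ (mid back unrounded tense vowel), /ə/ (mid central vowel (schwa)), /e/ (mid front unrounded tense vowel) satisfy every feature; every other segment in the inventory fails at least one.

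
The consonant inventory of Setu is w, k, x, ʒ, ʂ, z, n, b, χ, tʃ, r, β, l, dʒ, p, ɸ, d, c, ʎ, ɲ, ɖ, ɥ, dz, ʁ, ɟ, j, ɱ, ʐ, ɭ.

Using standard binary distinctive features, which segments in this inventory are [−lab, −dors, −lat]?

ʒ, ʂ, z, n, tʃ, r, dʒ, d, ɖ, dz, ʐ

Eliminate segments failing any feature: /w, b, β, p, ɸ, ɥ, ɱ/ are [+labial]; /k, x, χ, c, ʎ, ɲ, ʁ, ɟ, j/ are [+dorsal]; /l, ɭ/ are [+lateral]. The remaining /ʒ, ʂ, z, n, tʃ, r, dʒ, d, ɖ, dz, ʐ/ satisfy [−labial], [−dorsal], [−lateral].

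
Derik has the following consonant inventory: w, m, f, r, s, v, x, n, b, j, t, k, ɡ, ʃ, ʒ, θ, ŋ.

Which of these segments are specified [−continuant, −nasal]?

b, t, k, ɡ

Checking each segment against [−continuant], [−nasal]: /b/ (voiced bilabial stop), /t/ (voiceless alveolar stop), /k/ (voiceless velar stop), /ɡ/ (voiced velar stop) satisfy every feature; every other segment in the inventory fails at least one.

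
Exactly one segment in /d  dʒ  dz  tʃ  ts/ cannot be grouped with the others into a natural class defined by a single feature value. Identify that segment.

[delayed release] (equivalently [strident]) groups all but one: /tʃ, ts, dʒ, dz/ share [+delayed release] while /d/ (voiced alveolar stop) alone is [−delayed release]. Removing any other segment would not leave a single-feature class that excludes it.

d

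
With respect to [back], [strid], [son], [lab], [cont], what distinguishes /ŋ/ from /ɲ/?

[back]

/ŋ/ is the velar nasal and /ɲ/ is the palatal nasal. Both are [−strident], [+sonorant], [−labial], [−continuant]. /ŋ/ is [+back] while /ɲ/ is [−back], so the distinguishing feature is [back].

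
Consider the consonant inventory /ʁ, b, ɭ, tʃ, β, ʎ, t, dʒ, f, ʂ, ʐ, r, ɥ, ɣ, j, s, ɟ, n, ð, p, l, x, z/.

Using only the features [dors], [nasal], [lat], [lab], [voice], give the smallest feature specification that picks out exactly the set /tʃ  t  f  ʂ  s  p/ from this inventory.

[-voice, -dors]

The class [-voice], [-dorsal] has exactly /tʃ, t, f, ʂ, s, p/ as its extension in this inventory. No smaller conjunction from the listed features achieves this: [-dorsal] alone would also admit /b, ɭ, β, dʒ, …/; [-voice] alone would also admit /x/; and checking the remaining single features turns up none with this extension.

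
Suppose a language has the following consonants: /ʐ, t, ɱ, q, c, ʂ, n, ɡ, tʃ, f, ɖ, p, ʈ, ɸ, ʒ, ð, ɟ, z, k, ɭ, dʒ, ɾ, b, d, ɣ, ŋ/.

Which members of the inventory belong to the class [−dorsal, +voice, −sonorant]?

First, the [−dorsal] segments are /ʐ, t, ɱ, ʂ, n, tʃ, f, ɖ, p, ʈ, ɸ, ʒ, ð, z, ɭ, dʒ, ɾ, b, d/.
Of those, [+voice] gives /ʐ, ɱ, n, ɖ, ʒ, ð, z, ɭ, dʒ, ɾ, b, d/.
Then [−sonorant] leaves /ʐ, ɖ, ʒ, ð, z, dʒ, b, d/.

ʐ, ɖ, ʒ, ð, z, dʒ, b, d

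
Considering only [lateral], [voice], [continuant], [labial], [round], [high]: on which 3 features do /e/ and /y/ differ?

The two segments share [−lateral], [+voice], [+continuant]. The only features from the list on which they differ: /e/ is [−labial] while /y/ is [+labial]; /e/ is [−round] while /y/ is [+round]; /e/ is [−high] while /y/ is [+high].

[labial], [round], [high]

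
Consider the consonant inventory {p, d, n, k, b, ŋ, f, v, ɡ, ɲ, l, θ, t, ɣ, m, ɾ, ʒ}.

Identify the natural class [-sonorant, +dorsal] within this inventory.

Eliminate segments failing any feature: /p, d, b, f, v, θ, t, ʒ/ are [-dorsal]; /n, ŋ, ɲ, l, m, ɾ/ are [+sonorant]. The remaining /k, ɡ, ɣ/ satisfy [-sonorant], [+dorsal].

k, ɡ, ɣ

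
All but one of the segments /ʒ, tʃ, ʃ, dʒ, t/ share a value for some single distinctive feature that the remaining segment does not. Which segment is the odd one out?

The remaining segments after removing /t/ share [+distributed]; /t/ (voiceless alveolar stop) is [-distributed]. For every other candidate removal, the leftover set fails to share any single feature value that the removed segment lacks.

t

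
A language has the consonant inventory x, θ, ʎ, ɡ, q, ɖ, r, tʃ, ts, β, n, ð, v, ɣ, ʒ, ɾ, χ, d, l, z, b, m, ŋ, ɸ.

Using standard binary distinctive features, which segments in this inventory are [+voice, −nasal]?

First, the [+voice] segments are /ʎ, ɡ, ɖ, r, β, n, ð, v, ɣ, ʒ, ɾ, d, l, z, b, m, ŋ/.
Of those, [−nasal] leaves /ʎ, ɡ, ɖ, r, β, ð, v, ɣ, ʒ, ɾ, d, l, z, b/.

ʎ, ɡ, ɖ, r, β, ð, v, ɣ, ʒ, ɾ, d, l, z, b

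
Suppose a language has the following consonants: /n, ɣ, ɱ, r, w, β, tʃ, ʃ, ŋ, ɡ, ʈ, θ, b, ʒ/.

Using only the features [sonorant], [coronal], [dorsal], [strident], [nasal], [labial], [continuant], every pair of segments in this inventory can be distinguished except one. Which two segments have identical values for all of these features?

/ʃ/ (voiceless postalveolar fricative) and /ʒ/ (voiced postalveolar fricative) are both [−sonorant], [+coronal], [−dorsal], [+strident], [−nasal], [−labial], [+continuant], so none of the listed features separates them. (They do differ in [voice], which is not among the given features.) Every other pair in the inventory differs on at least one listed feature.

ʃ, ʒ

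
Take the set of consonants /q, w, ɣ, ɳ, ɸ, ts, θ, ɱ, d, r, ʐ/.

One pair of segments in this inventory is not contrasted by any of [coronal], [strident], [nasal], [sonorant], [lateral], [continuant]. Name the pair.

ɸ, ɣ

/ɸ/ (voiceless bilabial fricative) and /ɣ/ (voiced velar fricative) are both [−coronal], [−strident], [−nasal], [−sonorant], [−lateral], [+continuant], so none of the listed features separates them. (They do differ in [voice], [labial] and [dorsal], which are not among the given features.) Every other pair in the inventory differs on at least one listed feature.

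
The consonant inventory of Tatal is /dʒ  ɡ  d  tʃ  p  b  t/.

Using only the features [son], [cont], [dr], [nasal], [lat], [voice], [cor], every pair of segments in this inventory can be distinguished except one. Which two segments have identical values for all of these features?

ɡ, b

/ɡ/ (voiced velar stop) and /b/ (voiced bilabial stop) are both [-sonorant], [-continuant], [-delayed release], [-nasal], [-lateral], [+voice], [-coronal], so none of the listed features separates them. (They do differ in [labial] and [dorsal], which are not among the given features.) Every other pair in the inventory differs on at least one listed feature.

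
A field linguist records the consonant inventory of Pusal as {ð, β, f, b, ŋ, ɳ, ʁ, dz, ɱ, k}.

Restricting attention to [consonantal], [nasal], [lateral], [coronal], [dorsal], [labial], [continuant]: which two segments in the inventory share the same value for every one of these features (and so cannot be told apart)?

β, f

Both /β/ and /f/ are [+consonantal], [−nasal], [−lateral], [−coronal], [−dorsal], [+labial], [+continuant]. Since the list omits [voice] — which does distinguish the voiced bilabial fricative from the voiceless labiodental fricative — this pair collapses; all other pairs remain distinct.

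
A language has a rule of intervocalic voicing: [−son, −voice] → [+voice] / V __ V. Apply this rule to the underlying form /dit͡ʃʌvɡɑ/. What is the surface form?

/t͡ʃ/ satisfies [−son, −voice] and sits in V __ V. The [+voice] counterpart of the voiceless postalveolar affricate is /d͡ʒ/. Other segments in /dit͡ʃʌvɡɑ/ either fail the structural description or are not in the environment, so the surface form is [did͡ʒʌvɡɑ].

[did͡ʒʌvɡɑ]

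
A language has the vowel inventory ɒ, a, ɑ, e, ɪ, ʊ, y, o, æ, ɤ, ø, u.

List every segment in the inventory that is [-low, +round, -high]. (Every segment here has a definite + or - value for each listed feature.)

First, the [-low] segments are /e, ɪ, ʊ, y, o, ɤ, ø, u/.
Then [+round] gives /ʊ, y, o, ø, u/.
Then [-high] leaves /o, ø/.

o, ø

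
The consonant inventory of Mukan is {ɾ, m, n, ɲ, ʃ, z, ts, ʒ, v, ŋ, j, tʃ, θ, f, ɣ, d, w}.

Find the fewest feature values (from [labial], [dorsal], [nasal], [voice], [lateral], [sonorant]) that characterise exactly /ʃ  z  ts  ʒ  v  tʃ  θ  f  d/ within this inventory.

Every target segment is [-sonorant], [-dorsal]; each remaining inventory member fails at least one of these. Each conjunct is needed — [-dorsal] alone would also admit /ɾ, m, n/; [-sonorant] alone would also admit /ɣ/ — and no other single listed feature has exactly this extension, so two is the minimum.

[-sonorant, -dorsal]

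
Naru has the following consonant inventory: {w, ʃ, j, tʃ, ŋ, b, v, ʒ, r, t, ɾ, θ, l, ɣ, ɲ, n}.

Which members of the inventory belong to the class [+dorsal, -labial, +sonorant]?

First, the [+dorsal] segments are /w, j, ŋ, ɣ, ɲ/.
Intersecting with [-labial] gives /j, ŋ, ɣ, ɲ/.
Then [+sonorant] leaves /j, ŋ, ɲ/.

j, ŋ, ɲ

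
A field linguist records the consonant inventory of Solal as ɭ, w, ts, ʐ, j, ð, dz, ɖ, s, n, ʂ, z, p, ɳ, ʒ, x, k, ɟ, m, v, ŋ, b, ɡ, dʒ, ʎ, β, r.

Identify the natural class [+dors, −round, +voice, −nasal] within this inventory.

j, ɟ, ɡ, ʎ

Among the inventory, the [+dorsal] segments are /w, j, x, k, ɟ, ŋ, ɡ, ʎ/.
Intersecting with [−round] gives /j, x, k, ɟ, ŋ, ɡ, ʎ/.
Intersecting with [+voice] gives /j, ɟ, ŋ, ɡ, ʎ/.
Then [−nasal] leaves /j, ɟ, ɡ, ʎ/.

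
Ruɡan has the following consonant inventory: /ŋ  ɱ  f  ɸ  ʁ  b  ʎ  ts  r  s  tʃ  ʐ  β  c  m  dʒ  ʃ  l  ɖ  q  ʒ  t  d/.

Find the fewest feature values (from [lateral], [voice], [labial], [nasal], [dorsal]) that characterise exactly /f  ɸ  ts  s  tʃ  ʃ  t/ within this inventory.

[-voice, -dorsal]

Every target segment is [-voice], [-dorsal]; each remaining inventory member fails at least one of these. Each conjunct is needed — [-dorsal] alone would also admit /ɱ, b, r, ʐ, …/; [-voice] alone would also admit /c, q/ — and no other single listed feature has exactly this extension, so two is the minimum.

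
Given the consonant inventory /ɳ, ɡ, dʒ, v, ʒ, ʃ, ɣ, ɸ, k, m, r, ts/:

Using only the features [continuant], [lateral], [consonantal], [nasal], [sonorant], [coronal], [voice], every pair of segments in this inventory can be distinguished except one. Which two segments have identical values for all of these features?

On the given features, /ɣ/ and /v/ have an identical profile: [+continuant], [−lateral], [+consonantal], [−nasal], [−sonorant], [−coronal], [+voice]. No other two segments in the inventory coincide on all 7 features. (They do differ in [labial] and [dorsal], which are not among the given features.)

ɣ, v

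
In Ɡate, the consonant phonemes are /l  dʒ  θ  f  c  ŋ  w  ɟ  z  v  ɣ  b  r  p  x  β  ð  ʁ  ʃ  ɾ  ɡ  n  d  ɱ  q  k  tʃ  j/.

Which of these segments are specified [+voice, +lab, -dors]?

First, the [+voice] segments are /l, dʒ, ŋ, w, ɟ, z, v, ɣ, b, r, β, ð, ʁ, ɾ, ɡ, n, d, ɱ, j/.
Then [+labial] gives /w, v, b, β, ɱ/.
Intersecting with [-dorsal] leaves /v, b, β, ɱ/.

v, b, β, ɱ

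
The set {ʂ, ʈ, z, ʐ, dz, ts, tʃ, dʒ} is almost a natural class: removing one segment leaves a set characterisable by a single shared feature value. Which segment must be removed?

ʈ

The remaining segments after removing /ʈ/ share [+strident]; /ʈ/ (voiceless retroflex stop) is [−strident]. For every other candidate removal, the leftover set fails to share any single feature value that the removed segment lacks.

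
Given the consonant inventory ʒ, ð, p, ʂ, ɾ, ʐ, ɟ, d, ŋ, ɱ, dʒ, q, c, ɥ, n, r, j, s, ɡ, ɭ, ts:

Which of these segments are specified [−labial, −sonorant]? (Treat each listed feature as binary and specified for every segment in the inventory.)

Eliminate segments failing any feature: /p, ɱ, ɥ/ are [+labial]; /ɾ, ŋ, n, r, j, ɭ/ are [+sonorant]. The remaining /ʒ, ð, ʂ, ʐ, ɟ, d, dʒ, q, c, s, ɡ, ts/ satisfy [−labial], [−sonorant].

ʒ, ð, ʂ, ʐ, ɟ, d, dʒ, q, c, s, ɡ, ts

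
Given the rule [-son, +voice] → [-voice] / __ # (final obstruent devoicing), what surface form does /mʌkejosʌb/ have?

[mʌkejosʌp]

The only segment in the rule's environment that also matches [-son, +voice] is /b/. Applying [-voice] turns the voiced bilabial stop into /p/ (voiceless bilabial stop), giving [mʌkejosʌp].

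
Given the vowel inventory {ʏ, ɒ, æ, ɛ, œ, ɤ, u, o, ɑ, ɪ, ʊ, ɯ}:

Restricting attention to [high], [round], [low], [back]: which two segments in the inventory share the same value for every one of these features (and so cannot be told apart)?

On the given features, /ʊ/ and /u/ have an identical profile: [+high], [+round], [−low], [+back]. No other two segments in the inventory coincide on all 4 features. (They do differ in [tense], which is not among the given features.)

ʊ, u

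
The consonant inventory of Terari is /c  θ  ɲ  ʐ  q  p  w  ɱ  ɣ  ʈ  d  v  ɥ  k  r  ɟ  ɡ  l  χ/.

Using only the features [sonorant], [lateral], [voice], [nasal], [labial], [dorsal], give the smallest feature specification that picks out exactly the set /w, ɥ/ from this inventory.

Every target segment is [+labial], [+dorsal]; each remaining inventory member fails at least one of these. Each conjunct is needed — [+dorsal] alone would also admit /c, ɲ, q, ɣ, …/; [+labial] alone would also admit /p, ɱ, v/ — and no other single listed feature has exactly this extension, so two is the minimum.

[+labial, +dorsal]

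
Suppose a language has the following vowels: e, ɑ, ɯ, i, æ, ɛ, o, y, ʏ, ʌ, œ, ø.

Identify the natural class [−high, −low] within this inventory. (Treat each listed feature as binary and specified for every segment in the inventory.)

e, ɛ, o, ʌ, œ, ø

Checking each segment against [−high], [−low]: /e/ (mid front unrounded tense vowel), /ɛ/ (mid front unrounded lax vowel), /o/ (mid back rounded tense vowel), /ʌ/ (mid back unrounded lax vowel), /œ/ (mid front rounded lax vowel), /ø/ (mid front rounded tense vowel) satisfy every feature; every other segment in the inventory fails at least one.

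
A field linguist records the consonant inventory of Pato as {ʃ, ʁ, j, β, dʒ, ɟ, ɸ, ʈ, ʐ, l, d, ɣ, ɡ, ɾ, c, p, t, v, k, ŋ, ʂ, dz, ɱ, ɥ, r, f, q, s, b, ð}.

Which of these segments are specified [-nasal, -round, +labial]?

β, ɸ, p, v, f, b

Eliminate segments failing any feature: /ʃ, ʁ, j, dʒ, ɟ, ʈ, ʐ, l, d, ɣ, ɡ, ɾ, c, t, k, ʂ, dz, r, q, s, ð/ are [-labial]; /ŋ, ɱ/ are [+nasal]; /ɥ/ is [+round]. The remaining /β, ɸ, p, v, f, b/ satisfy [-nasal], [-round], [+labial].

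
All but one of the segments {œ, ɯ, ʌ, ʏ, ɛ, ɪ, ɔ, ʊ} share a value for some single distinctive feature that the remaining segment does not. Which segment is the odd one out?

[tense] groups all but one: /ɔ, œ, ʏ, ɛ, ʊ, ɪ, ʌ/ share [-tense] while /ɯ/ (high back unrounded vowel) alone is [+tense]. Removing any other segment would not leave a single-feature class that excludes it.

ɯ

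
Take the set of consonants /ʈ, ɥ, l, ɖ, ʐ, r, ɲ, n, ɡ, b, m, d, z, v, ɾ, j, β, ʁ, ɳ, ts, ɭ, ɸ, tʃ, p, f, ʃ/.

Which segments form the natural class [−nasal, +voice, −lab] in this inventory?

Checking each segment against [−nasal], [+voice], [−labial]: /l/ (alveolar lateral approximant), /ɖ/ (voiced retroflex stop), /ʐ/ (voiced retroflex fricative), /r/ (alveolar trill), /ɡ/ (voiced velar stop), /d/ (voiced alveolar stop), among others, satisfy every feature; every other segment in the inventory fails at least one.

l, ɖ, ʐ, r, ɡ, d, z, ɾ, j, ʁ, ɭ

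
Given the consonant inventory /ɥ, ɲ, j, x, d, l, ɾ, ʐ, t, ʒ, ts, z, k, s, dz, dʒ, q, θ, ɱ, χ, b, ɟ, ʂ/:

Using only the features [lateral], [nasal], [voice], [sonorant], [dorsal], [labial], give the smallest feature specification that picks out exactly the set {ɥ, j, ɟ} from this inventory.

[+voice, -nasal, +dorsal]

The class [+voice], [-nasal], [+dorsal] has exactly /ɥ, j, ɟ/ as its extension in this inventory. No smaller conjunction from the listed features achieves this: [-nasal, +dorsal] alone would also admit /x, k, q, χ/; [+voice, +dorsal] alone would also admit /ɲ/; [+voice, -nasal] alone would also admit /d, l, ɾ, ʐ, …/; and checking the remaining two-feature bundles turns up none with this extension.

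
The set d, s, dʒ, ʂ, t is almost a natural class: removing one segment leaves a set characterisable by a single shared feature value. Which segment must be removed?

dʒ

[distributed] groups all but one: /s, ʂ, t, d/ share [-distributed] while /dʒ/ (voiced postalveolar affricate) alone is [+distributed]. Removing any other segment would not leave a single-feature class that excludes it.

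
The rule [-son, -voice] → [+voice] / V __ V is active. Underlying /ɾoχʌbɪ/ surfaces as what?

/χ/ satisfies [-son, -voice] and sits in V __ V. The [+voice] counterpart of the voiceless uvular fricative is /ʁ/. Other segments in /ɾoχʌbɪ/ either fail the structural description or are not in the environment, so the surface form is [ɾoʁʌbɪ].

[ɾoʁʌbɪ]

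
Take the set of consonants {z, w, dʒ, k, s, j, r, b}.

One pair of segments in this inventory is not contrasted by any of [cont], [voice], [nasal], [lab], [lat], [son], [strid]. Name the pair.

j, r

Both /j/ and /r/ are [+continuant], [+voice], [-nasal], [-labial], [-lateral], [+sonorant], [-strident]. Since the list omits [dorsal] — which does distinguish the palatal glide from the alveolar trill — this pair collapses; all other pairs remain distinct.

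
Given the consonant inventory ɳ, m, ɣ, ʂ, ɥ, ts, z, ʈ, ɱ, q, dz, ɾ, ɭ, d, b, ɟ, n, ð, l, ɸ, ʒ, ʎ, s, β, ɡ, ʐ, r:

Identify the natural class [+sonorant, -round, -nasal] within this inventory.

ɾ, ɭ, l, ʎ, r

Checking each segment against [+sonorant], [-round], [-nasal]: /ɾ/ (alveolar tap), /ɭ/ (retroflex lateral approximant), /l/ (alveolar lateral approximant), /ʎ/ (palatal lateral approximant), /r/ (alveolar trill) satisfy every feature; every other segment in the inventory fails at least one.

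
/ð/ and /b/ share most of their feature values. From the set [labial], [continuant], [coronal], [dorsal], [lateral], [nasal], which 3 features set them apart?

The two segments share [−dorsal], [−lateral], [−nasal]. The only features from the list on which they differ: /ð/ is [+continuant] while /b/ is [−continuant]; /ð/ is [−labial] while /b/ is [+labial]; /ð/ is [+coronal] while /b/ is [−coronal].

[continuant], [labial], [coronal]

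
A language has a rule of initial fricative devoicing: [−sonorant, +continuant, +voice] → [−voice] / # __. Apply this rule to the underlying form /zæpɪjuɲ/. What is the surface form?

[sæpɪjuɲ]

/z/ satisfies [−sonorant, +continuant, +voice] and sits in # __. The [−voice] counterpart of the voiced alveolar fricative is /s/. Other segments in /zæpɪjuɲ/ either fail the structural description or are not in the environment, so the surface form is [sæpɪjuɲ].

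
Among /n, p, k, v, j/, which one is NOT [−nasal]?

/k, v, p, j/ are all [−nasal]; /n/ (alveolar nasal) is [+nasal].

n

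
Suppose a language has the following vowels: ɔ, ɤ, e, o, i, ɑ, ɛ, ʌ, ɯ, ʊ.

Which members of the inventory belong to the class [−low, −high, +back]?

Eliminate segments failing any feature: /e, ɛ/ are [−back]; /i, ɯ, ʊ/ are [+high]; /ɑ/ is [+low]. The remaining /ɔ, ɤ, o, ʌ/ satisfy [−low], [−high], [+back].

ɔ, ɤ, o, ʌ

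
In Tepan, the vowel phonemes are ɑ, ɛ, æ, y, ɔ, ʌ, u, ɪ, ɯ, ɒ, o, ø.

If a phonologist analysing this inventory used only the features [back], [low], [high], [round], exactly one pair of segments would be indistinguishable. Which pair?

On the given features, /o/ and /ɔ/ have an identical profile: [+back], [−low], [−high], [+round]. No other two segments in the inventory coincide on all 4 features. (They do differ in [tense], which is not among the given features.)

o, ɔ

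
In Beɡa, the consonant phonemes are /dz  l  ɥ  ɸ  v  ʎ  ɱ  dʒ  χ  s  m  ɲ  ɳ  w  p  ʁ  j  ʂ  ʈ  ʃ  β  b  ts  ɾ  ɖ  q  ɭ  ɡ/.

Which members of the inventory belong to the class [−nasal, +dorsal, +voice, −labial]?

ʎ, ʁ, j, ɡ

Checking each segment against [−nasal], [+dorsal], [+voice], [−labial]: /ʎ/ (palatal lateral approximant), /ʁ/ (voiced uvular fricative), /j/ (palatal glide), /ɡ/ (voiced velar stop) satisfy every feature; every other segment in the inventory fails at least one.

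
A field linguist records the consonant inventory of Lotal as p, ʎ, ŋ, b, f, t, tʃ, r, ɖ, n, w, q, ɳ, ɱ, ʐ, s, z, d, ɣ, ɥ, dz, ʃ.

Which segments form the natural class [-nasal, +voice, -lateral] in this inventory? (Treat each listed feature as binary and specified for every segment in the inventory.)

b, r, ɖ, w, ʐ, z, d, ɣ, ɥ, dz

Eliminate segments failing any feature: /p, f, t, tʃ, q, s, ʃ/ are [-voice]; /ʎ/ is [+lateral]; /ŋ, n, ɳ, ɱ/ are [+nasal]. The remaining /b, r, ɖ, w, ʐ, z, d, ɣ, ɥ, dz/ satisfy [-nasal], [+voice], [-lateral].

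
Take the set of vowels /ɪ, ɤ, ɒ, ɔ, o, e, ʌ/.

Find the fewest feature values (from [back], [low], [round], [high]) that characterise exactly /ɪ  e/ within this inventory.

[−back]

/ɪ, e/ are exactly the [−back] segments in the inventory, so a single feature suffices.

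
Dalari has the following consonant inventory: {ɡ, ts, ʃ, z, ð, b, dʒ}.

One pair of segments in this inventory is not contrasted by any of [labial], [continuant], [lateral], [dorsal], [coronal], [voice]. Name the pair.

On the given features, /ð/ and /z/ have an identical profile: [−labial], [+continuant], [−lateral], [−dorsal], [+coronal], [+voice]. No other two segments in the inventory coincide on all 6 features. (They do differ in [strident] and [distributed], which are not among the given features.)

ð, z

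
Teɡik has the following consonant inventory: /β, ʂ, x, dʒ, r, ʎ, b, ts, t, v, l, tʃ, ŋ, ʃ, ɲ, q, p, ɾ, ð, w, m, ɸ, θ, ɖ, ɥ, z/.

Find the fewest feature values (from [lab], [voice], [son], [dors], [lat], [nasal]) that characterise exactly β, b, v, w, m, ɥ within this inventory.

The class [+voice], [+labial] has exactly /β, b, v, w, m, ɥ/ as its extension in this inventory. No smaller conjunction from the listed features achieves this: [+labial] alone would also admit /p, ɸ/; [+voice] alone would also admit /dʒ, r, ʎ, l, …/; and checking the remaining single features turns up none with this extension.

[+voice, +lab]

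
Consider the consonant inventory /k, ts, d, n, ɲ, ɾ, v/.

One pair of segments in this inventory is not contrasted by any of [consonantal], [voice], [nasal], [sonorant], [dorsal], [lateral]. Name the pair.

d, v

On the given features, /d/ and /v/ have an identical profile: [+consonantal], [+voice], [−nasal], [−sonorant], [−dorsal], [−lateral]. No other two segments in the inventory coincide on all 6 features. (They do differ in [continuant], [labial] and [coronal], which are not among the given features.)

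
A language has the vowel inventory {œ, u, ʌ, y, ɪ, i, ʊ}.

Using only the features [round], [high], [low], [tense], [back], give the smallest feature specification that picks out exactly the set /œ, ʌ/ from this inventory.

[−high]

Every target segment is [−high] and no other inventory member is, so one feature is enough.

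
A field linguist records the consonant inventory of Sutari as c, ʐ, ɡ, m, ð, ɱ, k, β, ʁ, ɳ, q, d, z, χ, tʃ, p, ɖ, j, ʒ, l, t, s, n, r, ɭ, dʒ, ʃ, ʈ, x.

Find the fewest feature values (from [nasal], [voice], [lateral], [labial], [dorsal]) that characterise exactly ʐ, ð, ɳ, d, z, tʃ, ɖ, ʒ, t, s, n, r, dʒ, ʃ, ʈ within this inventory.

[−lateral, −labial, −dorsal]

Every target segment is [−lateral], [−labial], [−dorsal]; each remaining inventory member fails at least one of these. Each conjunct is needed — [−labial, −dorsal] alone would also admit /l, ɭ/; [−lateral, −dorsal] alone would also admit /m, ɱ, β, p/; [−lateral, −labial] alone would also admit /c, ɡ, k, ʁ, …/ — and no other combination of two listed features has exactly this extension, so three is the minimum.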